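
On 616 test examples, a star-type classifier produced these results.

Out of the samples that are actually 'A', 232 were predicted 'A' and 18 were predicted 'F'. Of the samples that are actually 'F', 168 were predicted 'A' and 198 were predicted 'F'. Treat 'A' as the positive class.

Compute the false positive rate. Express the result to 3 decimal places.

0.459

FPR = FP/(FP+TN) = 168/(168+198) = 0.459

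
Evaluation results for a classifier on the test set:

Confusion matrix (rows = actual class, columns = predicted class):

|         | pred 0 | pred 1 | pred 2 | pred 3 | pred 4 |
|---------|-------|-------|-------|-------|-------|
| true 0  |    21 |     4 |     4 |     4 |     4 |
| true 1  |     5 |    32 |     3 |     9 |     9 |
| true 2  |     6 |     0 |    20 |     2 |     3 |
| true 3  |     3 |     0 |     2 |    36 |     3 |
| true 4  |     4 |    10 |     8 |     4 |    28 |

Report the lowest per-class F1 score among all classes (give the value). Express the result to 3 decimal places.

0.553

Per-class F1 score (2·TP/(2·TP+FP+FN)):
  0: TP=21, FP=5+6+3+4=18, FN=4+4+4+4=16 → 42/76 = 0.5526
  1: TP=32, FP=4+0+0+10=14, FN=5+3+9+9=26 → 64/104 = 0.6154
  2: TP=20, FP=4+3+2+8=17, FN=6+0+2+3=11 → 40/68 = 0.5882
  3: TP=36, FP=4+9+2+4=19, FN=3+0+2+3=8 → 72/99 = 0.7273
  4: TP=28, FP=4+9+3+3=19, FN=4+10+8+4=26 → 56/101 = 0.5545
Lowest is class '0' with F1 score = 0.553.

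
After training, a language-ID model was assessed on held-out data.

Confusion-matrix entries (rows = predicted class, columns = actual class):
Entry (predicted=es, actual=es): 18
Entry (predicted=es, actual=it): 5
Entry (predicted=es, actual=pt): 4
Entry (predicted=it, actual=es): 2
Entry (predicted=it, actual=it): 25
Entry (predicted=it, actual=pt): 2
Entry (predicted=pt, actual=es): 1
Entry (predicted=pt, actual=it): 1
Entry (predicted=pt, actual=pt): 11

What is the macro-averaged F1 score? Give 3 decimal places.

0.772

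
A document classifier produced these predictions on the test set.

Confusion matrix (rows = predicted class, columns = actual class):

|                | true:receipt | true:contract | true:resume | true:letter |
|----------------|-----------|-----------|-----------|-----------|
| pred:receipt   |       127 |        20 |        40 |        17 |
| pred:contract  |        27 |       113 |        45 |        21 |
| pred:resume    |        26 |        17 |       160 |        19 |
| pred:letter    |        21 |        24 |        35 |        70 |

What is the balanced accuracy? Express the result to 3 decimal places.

Balanced accuracy = mean of per-class recall.
  receipt: recall = 127/201 = 0.6318
  contract: recall = 113/174 = 0.6494
  resume: recall = 160/280 = 0.5714
  letter: recall = 70/127 = 0.5512
Mean = (0.6318 + 0.6494 + 0.5714 + 0.5512) / 4 = 0.601

0.601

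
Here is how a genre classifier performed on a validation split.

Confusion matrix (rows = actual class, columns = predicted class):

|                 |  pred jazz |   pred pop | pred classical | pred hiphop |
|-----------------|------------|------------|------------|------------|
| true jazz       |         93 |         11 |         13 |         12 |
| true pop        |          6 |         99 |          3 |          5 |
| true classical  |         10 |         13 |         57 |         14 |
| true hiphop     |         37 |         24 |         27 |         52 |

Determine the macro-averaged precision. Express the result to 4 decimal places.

0.6267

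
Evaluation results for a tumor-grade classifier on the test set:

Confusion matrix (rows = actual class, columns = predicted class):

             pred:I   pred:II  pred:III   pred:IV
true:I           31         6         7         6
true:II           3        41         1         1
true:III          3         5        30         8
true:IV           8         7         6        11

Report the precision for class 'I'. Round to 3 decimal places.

Take TP from the diagonal, FP from the rest of the 'I' prediction marginal, FN from the rest of the 'I' actual marginal.
precision = TP/(TP+FP).
I: TP=31, FP=3+3+8=14 → 31/45 = 0.6889

0.689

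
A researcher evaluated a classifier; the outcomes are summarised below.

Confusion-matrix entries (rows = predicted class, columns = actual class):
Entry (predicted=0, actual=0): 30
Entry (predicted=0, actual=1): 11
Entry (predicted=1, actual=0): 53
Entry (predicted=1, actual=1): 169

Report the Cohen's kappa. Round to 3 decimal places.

0.348

Observed agreement pₒ = trace/N = 199/263 = 0.7567
Expected agreement pₑ = Σ (rowᵢ·colᵢ)/N² = (83·41 + 180·222)/263² = 0.6269
κ = (pₒ − pₑ)/(1 − pₑ) = (0.7567 − 0.6269)/(1 − 0.6269) = 0.348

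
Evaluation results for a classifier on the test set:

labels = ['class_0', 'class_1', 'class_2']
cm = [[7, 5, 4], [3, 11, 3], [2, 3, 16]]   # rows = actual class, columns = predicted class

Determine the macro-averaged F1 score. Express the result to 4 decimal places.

0.6128

Per-class F1 score (2·TP/(2·TP+FP+FN)):
  class_0: TP=7, FP=3+2=5, FN=5+4=9 → 14/28 = 0.50000
  class_1: TP=11, FP=5+3=8, FN=3+3=6 → 22/36 = 0.61111
  class_2: TP=16, FP=4+3=7, FN=2+3=5 → 32/44 = 0.72727
Macro-F1 score = mean = (0.50000 + 0.61111 + 0.72727) / 3 = 0.6128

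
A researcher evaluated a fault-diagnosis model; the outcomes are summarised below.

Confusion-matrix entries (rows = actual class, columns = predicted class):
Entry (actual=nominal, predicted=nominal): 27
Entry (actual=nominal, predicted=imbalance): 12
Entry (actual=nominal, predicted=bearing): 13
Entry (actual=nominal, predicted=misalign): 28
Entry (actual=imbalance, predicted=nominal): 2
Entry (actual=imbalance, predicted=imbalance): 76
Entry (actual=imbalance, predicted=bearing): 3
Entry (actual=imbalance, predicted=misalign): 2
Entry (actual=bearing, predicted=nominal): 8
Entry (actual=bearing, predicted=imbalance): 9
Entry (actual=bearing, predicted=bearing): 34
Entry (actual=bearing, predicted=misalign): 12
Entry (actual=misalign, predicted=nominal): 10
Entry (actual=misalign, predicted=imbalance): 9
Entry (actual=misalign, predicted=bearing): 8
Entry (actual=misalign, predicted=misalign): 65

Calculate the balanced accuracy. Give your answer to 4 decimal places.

Balanced accuracy = mean of per-class recall.
  nominal: recall = 27/80 = 0.33750
  imbalance: recall = 76/83 = 0.91566
  bearing: recall = 34/63 = 0.53968
  misalign: recall = 65/92 = 0.70652
Mean = (0.33750 + 0.91566 + 0.53968 + 0.70652) / 4 = 0.6248

0.6248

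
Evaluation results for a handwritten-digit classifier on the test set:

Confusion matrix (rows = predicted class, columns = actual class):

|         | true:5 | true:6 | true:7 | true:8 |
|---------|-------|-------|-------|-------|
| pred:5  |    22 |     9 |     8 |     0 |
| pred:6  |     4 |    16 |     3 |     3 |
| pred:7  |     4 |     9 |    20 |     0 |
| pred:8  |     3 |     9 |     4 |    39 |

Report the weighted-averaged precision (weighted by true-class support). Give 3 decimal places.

0.628

Per-class precision (TP/(TP+FP)):
  5: TP=22, FP=9+8+0=17 → 22/39 = 0.5641
  6: TP=16, FP=4+3+3=10 → 16/26 = 0.6154
  7: TP=20, FP=4+9+0=13 → 20/33 = 0.6061
  8: TP=39, FP=3+9+4=16 → 39/55 = 0.7091
Weighted-precision = Σ (supportᵢ/N)·precisionᵢ with N=153: (33/153)·0.5641 + (43/153)·0.6154 + (35/153)·0.6061 + (42/153)·0.7091 = 0.628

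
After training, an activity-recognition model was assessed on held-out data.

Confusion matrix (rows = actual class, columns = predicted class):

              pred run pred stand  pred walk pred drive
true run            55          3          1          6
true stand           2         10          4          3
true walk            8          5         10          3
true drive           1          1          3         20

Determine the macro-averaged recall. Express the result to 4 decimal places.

Per-class recall (TP/(TP+FN)):
  run: TP=55, FN=3+1+6=10 → 55/65 = 0.84615
  stand: TP=10, FN=2+4+3=9 → 10/19 = 0.52632
  walk: TP=10, FN=8+5+3=16 → 10/26 = 0.38462
  drive: TP=20, FN=1+1+3=5 → 20/25 = 0.80000
Macro-recall = mean = (0.84615 + 0.52632 + 0.38462 + 0.80000) / 4 = 0.6393

0.6393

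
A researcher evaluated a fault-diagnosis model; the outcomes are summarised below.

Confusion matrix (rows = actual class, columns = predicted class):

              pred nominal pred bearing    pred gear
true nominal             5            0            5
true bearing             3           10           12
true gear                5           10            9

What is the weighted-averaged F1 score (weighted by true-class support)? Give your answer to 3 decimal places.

0.408

Per-class F1 score (2·TP/(2·TP+FP+FN)):
  nominal: TP=5, FP=3+5=8, FN=0+5=5 → 10/23 = 0.4348
  bearing: TP=10, FP=0+10=10, FN=3+12=15 → 20/45 = 0.4444
  gear: TP=9, FP=5+12=17, FN=5+10=15 → 18/50 = 0.3600
Weighted-F1 score = Σ (supportᵢ/N)·F1 scoreᵢ with N=59: (10/59)·0.4348 + (25/59)·0.4444 + (24/59)·0.3600 = 0.408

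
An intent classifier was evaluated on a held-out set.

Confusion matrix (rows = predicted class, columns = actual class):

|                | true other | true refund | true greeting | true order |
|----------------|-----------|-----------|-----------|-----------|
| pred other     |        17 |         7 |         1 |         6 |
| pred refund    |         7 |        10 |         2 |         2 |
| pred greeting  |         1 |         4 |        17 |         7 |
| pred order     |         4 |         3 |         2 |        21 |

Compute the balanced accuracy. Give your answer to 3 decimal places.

0.590

Balanced accuracy = mean of per-class recall.
  other: recall = 17/29 = 0.5862
  refund: recall = 10/24 = 0.4167
  greeting: recall = 17/22 = 0.7727
  order: recall = 21/36 = 0.5833
Mean = (0.5862 + 0.4167 + 0.7727 + 0.5833) / 4 = 0.590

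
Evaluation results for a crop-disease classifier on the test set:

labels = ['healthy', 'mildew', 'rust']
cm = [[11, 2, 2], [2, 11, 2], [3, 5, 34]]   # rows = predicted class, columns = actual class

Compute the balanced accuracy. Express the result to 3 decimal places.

0.731

Balanced accuracy = mean of per-class recall.
  healthy: recall = 11/16 = 0.6875
  mildew: recall = 11/18 = 0.6111
  rust: recall = 34/38 = 0.8947
Mean = (0.6875 + 0.6111 + 0.8947) / 3 = 0.731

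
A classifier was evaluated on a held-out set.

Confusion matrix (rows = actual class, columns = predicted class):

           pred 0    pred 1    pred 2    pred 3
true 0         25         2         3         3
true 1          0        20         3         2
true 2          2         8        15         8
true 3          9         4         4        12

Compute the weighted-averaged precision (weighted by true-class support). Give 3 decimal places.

Per-class precision (TP/(TP+FP)):
  0: TP=25, FP=0+2+9=11 → 25/36 = 0.6944
  1: TP=20, FP=2+8+4=14 → 20/34 = 0.5882
  2: TP=15, FP=3+3+4=10 → 15/25 = 0.6000
  3: TP=12, FP=3+2+8=13 → 12/25 = 0.4800
Weighted-precision = Σ (supportᵢ/N)·precisionᵢ with N=120: (33/120)·0.6944 + (25/120)·0.5882 + (33/120)·0.6000 + (29/120)·0.4800 = 0.595

0.595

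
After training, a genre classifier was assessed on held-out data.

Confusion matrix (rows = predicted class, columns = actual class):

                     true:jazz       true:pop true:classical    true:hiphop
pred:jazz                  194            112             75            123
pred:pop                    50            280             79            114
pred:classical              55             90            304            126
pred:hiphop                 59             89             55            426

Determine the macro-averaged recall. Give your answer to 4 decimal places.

0.5412

Per-class recall (TP/(TP+FN)):
  jazz: TP=194, FN=50+55+59=164 → 194/358 = 0.54190
  pop: TP=280, FN=112+90+89=291 → 280/571 = 0.49037
  classical: TP=304, FN=75+79+55=209 → 304/513 = 0.59259
  hiphop: TP=426, FN=123+114+126=363 → 426/789 = 0.53992
Macro-recall = mean = (0.54190 + 0.49037 + 0.59259 + 0.53992) / 4 = 0.5412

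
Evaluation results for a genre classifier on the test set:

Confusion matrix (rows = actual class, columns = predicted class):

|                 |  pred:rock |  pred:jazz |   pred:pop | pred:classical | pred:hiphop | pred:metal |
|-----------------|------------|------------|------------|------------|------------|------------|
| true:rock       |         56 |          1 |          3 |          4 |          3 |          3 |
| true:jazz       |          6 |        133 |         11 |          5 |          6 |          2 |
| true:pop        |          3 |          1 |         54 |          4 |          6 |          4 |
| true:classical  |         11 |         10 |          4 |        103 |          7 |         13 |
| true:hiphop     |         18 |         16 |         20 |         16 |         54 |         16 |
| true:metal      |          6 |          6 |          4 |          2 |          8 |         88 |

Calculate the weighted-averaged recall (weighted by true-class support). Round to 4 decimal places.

Per-class recall (TP/(TP+FN)):
  rock: TP=56, FN=1+3+4+3+3=14 → 56/70 = 0.80000
  jazz: TP=133, FN=6+11+5+6+2=30 → 133/163 = 0.81595
  pop: TP=54, FN=3+1+4+6+4=18 → 54/72 = 0.75000
  classical: TP=103, FN=11+10+4+7+13=45 → 103/148 = 0.69595
  hiphop: TP=54, FN=18+16+20+16+16=86 → 54/140 = 0.38571
  metal: TP=88, FN=6+6+4+2+8=26 → 88/114 = 0.77193
Weighted-recall = Σ (supportᵢ/N)·recallᵢ with N=707: (70/707)·0.80000 + (163/707)·0.81595 + (72/707)·0.75000 + (148/707)·0.69595 + (140/707)·0.38571 + (114/707)·0.77193 = 0.6902

0.6902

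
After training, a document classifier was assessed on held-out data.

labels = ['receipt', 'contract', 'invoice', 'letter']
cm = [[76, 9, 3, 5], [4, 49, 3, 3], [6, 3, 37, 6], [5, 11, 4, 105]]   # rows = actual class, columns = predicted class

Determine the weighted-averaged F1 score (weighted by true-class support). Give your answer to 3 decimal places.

Per-class F1 score (2·TP/(2·TP+FP+FN)):
  receipt: TP=76, FP=4+6+5=15, FN=9+3+5=17 → 152/184 = 0.8261
  contract: TP=49, FP=9+3+11=23, FN=4+3+3=10 → 98/131 = 0.7481
  invoice: TP=37, FP=3+3+4=10, FN=6+3+6=15 → 74/99 = 0.7475
  letter: TP=105, FP=5+3+6=14, FN=5+11+4=20 → 210/244 = 0.8607
Weighted-F1 score = Σ (supportᵢ/N)·F1 scoreᵢ with N=329: (93/329)·0.8261 + (59/329)·0.7481 + (52/329)·0.7475 + (125/329)·0.8607 = 0.813

0.813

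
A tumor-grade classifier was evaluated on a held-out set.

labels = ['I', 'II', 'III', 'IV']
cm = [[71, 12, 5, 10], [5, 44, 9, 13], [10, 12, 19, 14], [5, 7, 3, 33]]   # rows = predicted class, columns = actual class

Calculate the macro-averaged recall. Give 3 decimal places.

Per-class recall (TP/(TP+FN)):
  I: TP=71, FN=5+10+5=20 → 71/91 = 0.7802
  II: TP=44, FN=12+12+7=31 → 44/75 = 0.5867
  III: TP=19, FN=5+9+3=17 → 19/36 = 0.5278
  IV: TP=33, FN=10+13+14=37 → 33/70 = 0.4714
Macro-recall = mean = (0.7802 + 0.5867 + 0.5278 + 0.4714) / 4 = 0.592

0.592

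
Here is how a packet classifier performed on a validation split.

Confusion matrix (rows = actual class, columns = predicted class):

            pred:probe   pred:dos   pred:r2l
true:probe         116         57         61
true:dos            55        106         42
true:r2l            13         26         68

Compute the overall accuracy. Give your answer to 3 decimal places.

Accuracy = trace / total = (116+106+68=290) / 544 = 290/544 = 0.533

0.533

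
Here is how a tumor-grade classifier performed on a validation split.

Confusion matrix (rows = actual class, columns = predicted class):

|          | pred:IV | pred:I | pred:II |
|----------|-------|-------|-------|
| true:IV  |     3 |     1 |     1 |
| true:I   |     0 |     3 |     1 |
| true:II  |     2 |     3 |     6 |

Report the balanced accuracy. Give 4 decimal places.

Balanced accuracy = mean of per-class recall.
  IV: recall = 3/5 = 0.60000
  I: recall = 3/4 = 0.75000
  II: recall = 6/11 = 0.54545
Mean = (0.60000 + 0.75000 + 0.54545) / 3 = 0.6318

0.6318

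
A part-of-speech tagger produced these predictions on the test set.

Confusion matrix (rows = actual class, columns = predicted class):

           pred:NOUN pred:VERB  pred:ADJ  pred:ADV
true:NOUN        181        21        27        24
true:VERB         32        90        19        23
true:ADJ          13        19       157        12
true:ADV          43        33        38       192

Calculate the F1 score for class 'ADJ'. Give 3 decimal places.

0.710

Treat 'ADJ' as positive and all other classes as negative.
F1 score = 2·TP/(2·TP+FP+FN).
ADJ: TP=157, FP=27+19+38=84, FN=13+19+12=44 → 314/442 = 0.7104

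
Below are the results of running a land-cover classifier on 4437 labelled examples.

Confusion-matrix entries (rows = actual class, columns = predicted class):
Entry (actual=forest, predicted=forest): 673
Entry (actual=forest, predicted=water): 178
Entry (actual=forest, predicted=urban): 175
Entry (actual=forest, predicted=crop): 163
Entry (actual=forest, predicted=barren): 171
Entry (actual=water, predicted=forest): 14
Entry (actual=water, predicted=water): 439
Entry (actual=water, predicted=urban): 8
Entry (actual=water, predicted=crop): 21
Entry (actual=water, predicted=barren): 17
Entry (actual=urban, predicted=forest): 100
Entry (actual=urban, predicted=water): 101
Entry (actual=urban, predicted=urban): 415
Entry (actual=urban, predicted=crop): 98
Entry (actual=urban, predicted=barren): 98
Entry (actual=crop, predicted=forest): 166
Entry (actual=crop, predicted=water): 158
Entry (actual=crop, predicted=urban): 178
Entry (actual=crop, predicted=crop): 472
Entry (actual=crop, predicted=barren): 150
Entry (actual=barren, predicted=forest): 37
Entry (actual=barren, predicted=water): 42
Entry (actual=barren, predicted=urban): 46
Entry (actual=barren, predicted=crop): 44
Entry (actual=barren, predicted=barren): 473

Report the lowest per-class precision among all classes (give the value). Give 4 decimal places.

0.4782

Per-class precision (TP/(TP+FP)):
  forest: TP=673, FP=14+100+166+37=317 → 673/990 = 0.67980
  water: TP=439, FP=178+101+158+42=479 → 439/918 = 0.47821
  urban: TP=415, FP=175+8+178+46=407 → 415/822 = 0.50487
  crop: TP=472, FP=163+21+98+44=326 → 472/798 = 0.59148
  barren: TP=473, FP=171+17+98+150=436 → 473/909 = 0.52035
Lowest is class 'water' with precision = 0.4782.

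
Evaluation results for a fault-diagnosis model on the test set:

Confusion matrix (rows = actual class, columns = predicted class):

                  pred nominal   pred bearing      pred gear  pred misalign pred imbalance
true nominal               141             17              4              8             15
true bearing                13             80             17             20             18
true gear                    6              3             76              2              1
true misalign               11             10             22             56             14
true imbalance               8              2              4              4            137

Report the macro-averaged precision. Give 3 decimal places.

Per-class precision (TP/(TP+FP)):
  nominal: TP=141, FP=13+6+11+8=38 → 141/179 = 0.7877
  bearing: TP=80, FP=17+3+10+2=32 → 80/112 = 0.7143
  gear: TP=76, FP=4+17+22+4=47 → 76/123 = 0.6179
  misalign: TP=56, FP=8+20+2+4=34 → 56/90 = 0.6222
  imbalance: TP=137, FP=15+18+1+14=48 → 137/185 = 0.7405
Macro-precision = mean = (0.7877 + 0.7143 + 0.6179 + 0.6222 + 0.7405) / 5 = 0.697

0.697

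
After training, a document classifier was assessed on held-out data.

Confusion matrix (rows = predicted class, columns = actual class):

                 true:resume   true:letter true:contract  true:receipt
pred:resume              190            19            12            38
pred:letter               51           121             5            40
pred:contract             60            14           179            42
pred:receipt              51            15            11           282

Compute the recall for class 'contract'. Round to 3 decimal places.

0.865

recall = TP/(TP+FN).
contract: TP=179, FN=12+5+11=28 → 179/207 = 0.8647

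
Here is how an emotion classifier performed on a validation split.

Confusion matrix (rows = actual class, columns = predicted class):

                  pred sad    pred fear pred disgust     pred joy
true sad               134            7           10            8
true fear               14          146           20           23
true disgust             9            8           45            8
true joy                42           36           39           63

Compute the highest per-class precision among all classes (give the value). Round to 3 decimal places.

Per-class precision (TP/(TP+FP)):
  sad: TP=134, FP=14+9+42=65 → 134/199 = 0.6734
  fear: TP=146, FP=7+8+36=51 → 146/197 = 0.7411
  disgust: TP=45, FP=10+20+39=69 → 45/114 = 0.3947
  joy: TP=63, FP=8+23+8=39 → 63/102 = 0.6176
Highest is class 'fear' with precision = 0.741.

0.741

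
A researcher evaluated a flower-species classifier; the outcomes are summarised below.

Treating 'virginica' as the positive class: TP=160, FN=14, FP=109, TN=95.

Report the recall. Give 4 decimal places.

Recall = TP/(TP+FN) = 160/(160+14) = 160/174 = 0.9195

0.9195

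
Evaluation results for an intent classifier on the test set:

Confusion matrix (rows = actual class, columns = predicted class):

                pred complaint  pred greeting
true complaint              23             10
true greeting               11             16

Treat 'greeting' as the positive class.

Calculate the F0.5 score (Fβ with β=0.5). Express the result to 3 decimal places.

0.611

Fβ = (1+β²)·TP / ((1+β²)·TP + β²·FN + FP), with β²=1/4
= 1.25·16 / (1.25·16 + 0.25·11 + 10) = 0.611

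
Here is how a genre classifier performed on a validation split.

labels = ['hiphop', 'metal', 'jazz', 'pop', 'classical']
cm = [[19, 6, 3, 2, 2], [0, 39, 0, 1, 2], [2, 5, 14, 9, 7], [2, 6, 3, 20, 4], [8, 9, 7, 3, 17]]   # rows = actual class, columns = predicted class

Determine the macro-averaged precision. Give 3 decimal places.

0.567

Per-class precision (TP/(TP+FP)):
  hiphop: TP=19, FP=0+2+2+8=12 → 19/31 = 0.6129
  metal: TP=39, FP=6+5+6+9=26 → 39/65 = 0.6000
  jazz: TP=14, FP=3+0+3+7=13 → 14/27 = 0.5185
  pop: TP=20, FP=2+1+9+3=15 → 20/35 = 0.5714
  classical: TP=17, FP=2+2+7+4=15 → 17/32 = 0.5313
Macro-precision = mean = (0.6129 + 0.6000 + 0.5185 + 0.5714 + 0.5313) / 5 = 0.567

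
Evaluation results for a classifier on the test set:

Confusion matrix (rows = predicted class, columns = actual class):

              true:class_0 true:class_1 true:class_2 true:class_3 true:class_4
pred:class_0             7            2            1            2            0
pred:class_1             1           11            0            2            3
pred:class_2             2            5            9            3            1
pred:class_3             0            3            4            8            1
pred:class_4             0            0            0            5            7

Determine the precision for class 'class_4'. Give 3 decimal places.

One-vs-rest for 'class_4': TP = diagonal; FP = other classes predicted 'class_4'; FN = 'class_4' predicted as other.
precision = TP/(TP+FP).
class_4: TP=7, FP=0+0+0+5=5 → 7/12 = 0.5833

0.583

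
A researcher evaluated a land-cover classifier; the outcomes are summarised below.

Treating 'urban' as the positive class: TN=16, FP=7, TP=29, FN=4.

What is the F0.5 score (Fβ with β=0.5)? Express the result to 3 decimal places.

0.819

Fβ = (1+β²)·TP / ((1+β²)·TP + β²·FN + FP), with β²=1/4
= 1.25·29 / (1.25·29 + 0.25·4 + 7) = 0.819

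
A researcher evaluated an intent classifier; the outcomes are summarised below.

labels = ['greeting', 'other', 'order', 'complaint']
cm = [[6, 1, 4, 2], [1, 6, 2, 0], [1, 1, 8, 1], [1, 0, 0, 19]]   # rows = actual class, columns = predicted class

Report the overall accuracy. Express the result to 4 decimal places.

Accuracy = trace / total = (6+6+8+19=39) / 53 = 39/53 = 0.7358

0.7358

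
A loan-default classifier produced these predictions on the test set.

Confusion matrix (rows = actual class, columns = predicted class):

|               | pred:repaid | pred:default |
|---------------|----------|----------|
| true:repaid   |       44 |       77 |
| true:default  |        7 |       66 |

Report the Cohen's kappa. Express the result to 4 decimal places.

Observed agreement pₒ = trace/N = 110/194 = 0.56701
Expected agreement pₑ = Σ (rowᵢ·colᵢ)/N² = (121·51 + 73·143)/194² = 0.44133
κ = (pₒ − pₑ)/(1 − pₑ) = (0.56701 − 0.44133)/(1 − 0.44133) = 0.2250

0.2250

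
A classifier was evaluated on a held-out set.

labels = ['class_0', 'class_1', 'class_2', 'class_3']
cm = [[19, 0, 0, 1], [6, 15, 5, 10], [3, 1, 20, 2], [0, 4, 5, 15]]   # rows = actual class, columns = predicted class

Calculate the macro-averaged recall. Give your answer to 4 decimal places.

Per-class recall (TP/(TP+FN)):
  class_0: TP=19, FN=0+0+1=1 → 19/20 = 0.95000
  class_1: TP=15, FN=6+5+10=21 → 15/36 = 0.41667
  class_2: TP=20, FN=3+1+2=6 → 20/26 = 0.76923
  class_3: TP=15, FN=0+4+5=9 → 15/24 = 0.62500
Macro-recall = mean = (0.95000 + 0.41667 + 0.76923 + 0.62500) / 4 = 0.6902

0.6902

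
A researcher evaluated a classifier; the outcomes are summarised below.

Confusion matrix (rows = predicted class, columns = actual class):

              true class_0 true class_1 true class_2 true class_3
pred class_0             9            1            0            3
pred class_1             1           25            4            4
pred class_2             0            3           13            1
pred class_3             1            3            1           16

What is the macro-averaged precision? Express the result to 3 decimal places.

0.739

Per-class precision (TP/(TP+FP)):
  class_0: TP=9, FP=1+0+3=4 → 9/13 = 0.6923
  class_1: TP=25, FP=1+4+4=9 → 25/34 = 0.7353
  class_2: TP=13, FP=0+3+1=4 → 13/17 = 0.7647
  class_3: TP=16, FP=1+3+1=5 → 16/21 = 0.7619
Macro-precision = mean = (0.6923 + 0.7353 + 0.7647 + 0.7619) / 4 = 0.739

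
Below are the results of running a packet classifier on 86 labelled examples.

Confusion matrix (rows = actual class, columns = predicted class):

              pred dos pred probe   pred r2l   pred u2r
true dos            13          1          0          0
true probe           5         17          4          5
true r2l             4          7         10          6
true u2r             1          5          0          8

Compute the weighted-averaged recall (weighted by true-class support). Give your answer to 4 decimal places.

0.5581

Per-class recall (TP/(TP+FN)):
  dos: TP=13, FN=1+0+0=1 → 13/14 = 0.92857
  probe: TP=17, FN=5+4+5=14 → 17/31 = 0.54839
  r2l: TP=10, FN=4+7+6=17 → 10/27 = 0.37037
  u2r: TP=8, FN=1+5+0=6 → 8/14 = 0.57143
Weighted-recall = Σ (supportᵢ/N)·recallᵢ with N=86: (14/86)·0.92857 + (31/86)·0.54839 + (27/86)·0.37037 + (14/86)·0.57143 = 0.5581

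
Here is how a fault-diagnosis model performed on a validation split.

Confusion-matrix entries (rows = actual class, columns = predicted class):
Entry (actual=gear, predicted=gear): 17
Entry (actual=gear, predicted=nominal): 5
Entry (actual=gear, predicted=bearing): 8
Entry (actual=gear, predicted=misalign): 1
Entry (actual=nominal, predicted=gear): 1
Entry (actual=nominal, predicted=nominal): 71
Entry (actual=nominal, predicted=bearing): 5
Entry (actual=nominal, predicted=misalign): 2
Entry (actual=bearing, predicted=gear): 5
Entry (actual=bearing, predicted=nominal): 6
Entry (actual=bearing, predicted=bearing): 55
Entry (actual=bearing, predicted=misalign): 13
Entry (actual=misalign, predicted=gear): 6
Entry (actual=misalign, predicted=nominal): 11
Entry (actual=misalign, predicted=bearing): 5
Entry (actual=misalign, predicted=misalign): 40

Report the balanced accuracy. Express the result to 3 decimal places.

Balanced accuracy = mean of per-class recall.
  gear: recall = 17/31 = 0.5484
  nominal: recall = 71/79 = 0.8987
  bearing: recall = 55/79 = 0.6962
  misalign: recall = 40/62 = 0.6452
Mean = (0.5484 + 0.8987 + 0.6962 + 0.6452) / 4 = 0.697

0.697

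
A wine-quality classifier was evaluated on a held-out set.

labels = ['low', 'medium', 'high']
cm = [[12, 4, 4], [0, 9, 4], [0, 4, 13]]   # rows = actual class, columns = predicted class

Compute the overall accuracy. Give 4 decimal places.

0.6800

Accuracy = trace / total = (12+9+13=34) / 50 = 34/50 = 0.6800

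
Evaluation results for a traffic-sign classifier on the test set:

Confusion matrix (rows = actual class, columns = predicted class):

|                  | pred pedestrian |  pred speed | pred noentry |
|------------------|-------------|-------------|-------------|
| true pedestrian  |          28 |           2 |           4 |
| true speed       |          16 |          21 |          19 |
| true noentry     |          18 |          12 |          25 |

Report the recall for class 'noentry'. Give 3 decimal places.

recall = TP/(TP+FN).
noentry: TP=25, FN=18+12=30 → 25/55 = 0.4545

0.455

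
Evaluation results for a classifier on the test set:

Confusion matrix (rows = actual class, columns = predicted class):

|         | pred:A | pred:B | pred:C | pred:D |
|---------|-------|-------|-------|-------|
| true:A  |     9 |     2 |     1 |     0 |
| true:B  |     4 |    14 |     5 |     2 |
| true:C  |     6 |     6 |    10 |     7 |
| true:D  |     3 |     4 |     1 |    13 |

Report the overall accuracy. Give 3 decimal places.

Accuracy = trace / total = (9+14+10+13=46) / 87 = 46/87 = 0.529

0.529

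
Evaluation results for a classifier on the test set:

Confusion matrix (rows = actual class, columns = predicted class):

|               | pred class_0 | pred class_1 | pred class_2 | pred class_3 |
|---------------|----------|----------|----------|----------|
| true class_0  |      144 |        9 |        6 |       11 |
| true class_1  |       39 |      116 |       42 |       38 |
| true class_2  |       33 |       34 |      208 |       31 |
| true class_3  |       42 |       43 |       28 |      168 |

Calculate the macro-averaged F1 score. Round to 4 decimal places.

Per-class F1 score (2·TP/(2·TP+FP+FN)):
  class_0: TP=144, FP=39+33+42=114, FN=9+6+11=26 → 288/428 = 0.67290
  class_1: TP=116, FP=9+34+43=86, FN=39+42+38=119 → 232/437 = 0.53089
  class_2: TP=208, FP=6+42+28=76, FN=33+34+31=98 → 416/590 = 0.70508
  class_3: TP=168, FP=11+38+31=80, FN=42+43+28=113 → 336/529 = 0.63516
Macro-F1 score = mean = (0.67290 + 0.53089 + 0.70508 + 0.63516) / 4 = 0.6360

0.6360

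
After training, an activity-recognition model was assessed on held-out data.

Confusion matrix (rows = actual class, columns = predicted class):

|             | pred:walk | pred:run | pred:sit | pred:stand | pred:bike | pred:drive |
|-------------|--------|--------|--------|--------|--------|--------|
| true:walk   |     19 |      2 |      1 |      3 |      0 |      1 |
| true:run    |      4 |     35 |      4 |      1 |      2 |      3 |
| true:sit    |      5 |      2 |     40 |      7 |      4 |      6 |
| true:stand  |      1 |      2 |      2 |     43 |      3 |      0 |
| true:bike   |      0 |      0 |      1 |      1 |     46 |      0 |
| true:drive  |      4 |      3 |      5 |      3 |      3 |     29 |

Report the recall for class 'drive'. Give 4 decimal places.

One-vs-rest for 'drive': TP = diagonal; FP = other classes predicted 'drive'; FN = 'drive' predicted as other.
recall = TP/(TP+FN).
drive: TP=29, FN=4+3+5+3+3=18 → 29/47 = 0.61702

0.6170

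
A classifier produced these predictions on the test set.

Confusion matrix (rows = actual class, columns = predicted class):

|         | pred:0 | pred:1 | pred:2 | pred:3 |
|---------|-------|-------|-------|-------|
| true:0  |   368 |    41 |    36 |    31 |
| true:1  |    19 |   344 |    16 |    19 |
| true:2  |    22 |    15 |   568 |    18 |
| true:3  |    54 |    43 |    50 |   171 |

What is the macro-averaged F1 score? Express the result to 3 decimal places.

0.774

Per-class F1 score (2·TP/(2·TP+FP+FN)):
  0: TP=368, FP=19+22+54=95, FN=41+36+31=108 → 736/939 = 0.7838
  1: TP=344, FP=41+15+43=99, FN=19+16+19=54 → 688/841 = 0.8181
  2: TP=568, FP=36+16+50=102, FN=22+15+18=55 → 1136/1293 = 0.8786
  3: TP=171, FP=31+19+18=68, FN=54+43+50=147 → 342/557 = 0.6140
Macro-F1 score = mean = (0.7838 + 0.8181 + 0.8786 + 0.6140) / 4 = 0.774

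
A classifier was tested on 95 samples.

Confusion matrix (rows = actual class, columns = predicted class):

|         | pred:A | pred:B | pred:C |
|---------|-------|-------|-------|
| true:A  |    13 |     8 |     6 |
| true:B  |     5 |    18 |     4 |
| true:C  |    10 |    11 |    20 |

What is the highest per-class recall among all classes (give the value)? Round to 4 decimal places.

0.6667

Per-class recall (TP/(TP+FN)):
  A: TP=13, FN=8+6=14 → 13/27 = 0.48148
  B: TP=18, FN=5+4=9 → 18/27 = 0.66667
  C: TP=20, FN=10+11=21 → 20/41 = 0.48780
Highest is class 'B' with recall = 0.6667.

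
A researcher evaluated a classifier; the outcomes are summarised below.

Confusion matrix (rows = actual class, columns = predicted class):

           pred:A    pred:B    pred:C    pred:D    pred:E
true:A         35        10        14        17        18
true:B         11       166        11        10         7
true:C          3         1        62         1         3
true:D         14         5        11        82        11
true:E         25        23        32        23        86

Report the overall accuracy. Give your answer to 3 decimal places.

0.633

Accuracy = trace / total = (35+166+62+82+86=431) / 681 = 431/681 = 0.633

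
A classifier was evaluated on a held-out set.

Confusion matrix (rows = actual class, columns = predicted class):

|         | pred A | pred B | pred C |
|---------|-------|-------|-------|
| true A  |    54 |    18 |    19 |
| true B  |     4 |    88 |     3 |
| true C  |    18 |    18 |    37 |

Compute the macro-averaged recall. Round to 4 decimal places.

0.6755

Per-class recall (TP/(TP+FN)):
  A: TP=54, FN=18+19=37 → 54/91 = 0.59341
  B: TP=88, FN=4+3=7 → 88/95 = 0.92632
  C: TP=37, FN=18+18=36 → 37/73 = 0.50685
Macro-recall = mean = (0.59341 + 0.92632 + 0.50685) / 3 = 0.6755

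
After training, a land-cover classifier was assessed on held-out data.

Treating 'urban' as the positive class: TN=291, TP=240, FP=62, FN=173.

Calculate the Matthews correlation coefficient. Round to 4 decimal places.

MCC = (TP·TN − FP·FN) / √((TP+FP)(TP+FN)(TN+FP)(TN+FN))
Numerator = 240·291 − 62·173 = 59114
Denominator = √(302·413·353·464) = √20429120992 = 142930.4761
MCC = 59114 / 142930.4761 = 0.4136

0.4136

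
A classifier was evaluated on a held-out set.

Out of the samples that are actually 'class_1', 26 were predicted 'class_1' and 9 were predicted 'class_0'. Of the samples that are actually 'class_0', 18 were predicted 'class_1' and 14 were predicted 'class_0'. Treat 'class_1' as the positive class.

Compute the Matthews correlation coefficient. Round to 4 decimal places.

0.1897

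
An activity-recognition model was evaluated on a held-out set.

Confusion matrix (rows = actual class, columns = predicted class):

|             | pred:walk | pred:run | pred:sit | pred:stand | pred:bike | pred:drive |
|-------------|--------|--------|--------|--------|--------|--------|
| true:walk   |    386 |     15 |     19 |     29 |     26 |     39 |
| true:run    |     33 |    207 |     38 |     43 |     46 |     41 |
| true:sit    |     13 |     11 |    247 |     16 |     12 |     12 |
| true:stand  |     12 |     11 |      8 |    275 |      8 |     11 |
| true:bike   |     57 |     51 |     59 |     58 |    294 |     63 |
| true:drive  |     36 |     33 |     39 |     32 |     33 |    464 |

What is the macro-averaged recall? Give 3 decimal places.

0.689

Per-class recall (TP/(TP+FN)):
  walk: TP=386, FN=15+19+29+26+39=128 → 386/514 = 0.7510
  run: TP=207, FN=33+38+43+46+41=201 → 207/408 = 0.5074
  sit: TP=247, FN=13+11+16+12+12=64 → 247/311 = 0.7942
  stand: TP=275, FN=12+11+8+8+11=50 → 275/325 = 0.8462
  bike: TP=294, FN=57+51+59+58+63=288 → 294/582 = 0.5052
  drive: TP=464, FN=36+33+39+32+33=173 → 464/637 = 0.7284
Macro-recall = mean = (0.7510 + 0.5074 + 0.7942 + 0.8462 + 0.5052 + 0.7284) / 6 = 0.689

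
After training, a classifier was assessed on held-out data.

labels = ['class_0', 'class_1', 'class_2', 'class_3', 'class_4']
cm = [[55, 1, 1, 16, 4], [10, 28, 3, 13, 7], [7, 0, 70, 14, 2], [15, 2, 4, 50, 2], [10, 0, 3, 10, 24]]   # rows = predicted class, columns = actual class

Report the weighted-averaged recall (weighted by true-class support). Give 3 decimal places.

Per-class recall (TP/(TP+FN)):
  class_0: TP=55, FN=10+7+15+10=42 → 55/97 = 0.5670
  class_1: TP=28, FN=1+0+2+0=3 → 28/31 = 0.9032
  class_2: TP=70, FN=1+3+4+3=11 → 70/81 = 0.8642
  class_3: TP=50, FN=16+13+14+10=53 → 50/103 = 0.4854
  class_4: TP=24, FN=4+7+2+2=15 → 24/39 = 0.6154
Weighted-recall = Σ (supportᵢ/N)·recallᵢ with N=351: (97/351)·0.5670 + (31/351)·0.9032 + (81/351)·0.8642 + (103/351)·0.4854 + (39/351)·0.6154 = 0.647

0.647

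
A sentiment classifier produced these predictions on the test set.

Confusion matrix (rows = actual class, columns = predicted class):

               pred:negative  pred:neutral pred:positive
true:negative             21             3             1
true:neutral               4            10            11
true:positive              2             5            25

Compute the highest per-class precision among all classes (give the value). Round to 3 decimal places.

Per-class precision (TP/(TP+FP)):
  negative: TP=21, FP=4+2=6 → 21/27 = 0.7778
  neutral: TP=10, FP=3+5=8 → 10/18 = 0.5556
  positive: TP=25, FP=1+11=12 → 25/37 = 0.6757
Highest is class 'negative' with precision = 0.778.

0.778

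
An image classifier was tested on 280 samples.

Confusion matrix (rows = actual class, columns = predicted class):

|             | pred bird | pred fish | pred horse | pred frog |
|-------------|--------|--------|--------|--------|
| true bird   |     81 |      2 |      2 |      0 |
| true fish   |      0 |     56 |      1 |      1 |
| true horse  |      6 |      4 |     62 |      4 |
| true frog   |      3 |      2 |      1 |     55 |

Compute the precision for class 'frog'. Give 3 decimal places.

0.917

Treat 'frog' as positive and all other classes as negative.
precision = TP/(TP+FP).
frog: TP=55, FP=0+1+4=5 → 55/60 = 0.9167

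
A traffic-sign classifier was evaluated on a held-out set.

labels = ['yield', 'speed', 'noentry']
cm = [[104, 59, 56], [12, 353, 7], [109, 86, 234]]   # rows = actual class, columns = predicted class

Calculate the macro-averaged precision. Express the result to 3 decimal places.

Per-class precision (TP/(TP+FP)):
  yield: TP=104, FP=12+109=121 → 104/225 = 0.4622
  speed: TP=353, FP=59+86=145 → 353/498 = 0.7088
  noentry: TP=234, FP=56+7=63 → 234/297 = 0.7879
Macro-precision = mean = (0.4622 + 0.7088 + 0.7879) / 3 = 0.653

0.653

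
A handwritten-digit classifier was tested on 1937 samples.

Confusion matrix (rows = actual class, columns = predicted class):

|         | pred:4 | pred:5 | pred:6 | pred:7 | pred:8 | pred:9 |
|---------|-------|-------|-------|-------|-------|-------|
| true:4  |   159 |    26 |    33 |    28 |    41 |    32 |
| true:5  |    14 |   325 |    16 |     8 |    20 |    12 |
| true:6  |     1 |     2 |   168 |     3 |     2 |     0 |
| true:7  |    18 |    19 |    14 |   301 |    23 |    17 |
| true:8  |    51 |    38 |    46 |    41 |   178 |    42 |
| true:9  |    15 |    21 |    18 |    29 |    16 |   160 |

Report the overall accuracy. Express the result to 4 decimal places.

0.6665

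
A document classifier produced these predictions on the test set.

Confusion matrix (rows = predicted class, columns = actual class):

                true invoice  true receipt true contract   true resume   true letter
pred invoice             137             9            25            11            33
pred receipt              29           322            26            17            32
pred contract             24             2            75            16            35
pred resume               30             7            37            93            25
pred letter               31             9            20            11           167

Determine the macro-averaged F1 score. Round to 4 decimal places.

0.6088

Per-class F1 score (2·TP/(2·TP+FP+FN)):
  invoice: TP=137, FP=9+25+11+33=78, FN=29+24+30+31=114 → 274/466 = 0.58798
  receipt: TP=322, FP=29+26+17+32=104, FN=9+2+7+9=27 → 644/775 = 0.83097
  contract: TP=75, FP=24+2+16+35=77, FN=25+26+37+20=108 → 150/335 = 0.44776
  resume: TP=93, FP=30+7+37+25=99, FN=11+17+16+11=55 → 186/340 = 0.54706
  letter: TP=167, FP=31+9+20+11=71, FN=33+32+35+25=125 → 334/530 = 0.63019
Macro-F1 score = mean = (0.58798 + 0.83097 + 0.44776 + 0.54706 + 0.63019) / 5 = 0.6088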